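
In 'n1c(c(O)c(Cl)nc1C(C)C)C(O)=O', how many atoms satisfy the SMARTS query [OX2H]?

2

The query [OX2H] means: aliphatic oxygen with two connections, one of which is H — an -OH oxygen.
Check the 14 heavy atoms by environment: 2× n (aromatic, H0, X2) → no; 4× c (aromatic, H0, X3) → no; 1× C (H1, X4) → no; 2× C (H3, X4) → no; 1× Cl (H0, X1) → no; 1× C (H0, X3) → no; 1× O (H0, X1) → no; 2× O (H1, X2) → match.
That gives 2 matching atoms.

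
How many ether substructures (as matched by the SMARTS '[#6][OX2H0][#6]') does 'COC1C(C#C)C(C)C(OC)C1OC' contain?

3

[#6][OX2H0][#6] is the SMARTS for an ether: an aliphatic oxygen bridging two carbons with no H on the oxygen.
The molecule carries 3 separate instances of a methoxy ether (-OCH3) meeting every constraint; each maps to a distinct set of atoms, giving 3 matches.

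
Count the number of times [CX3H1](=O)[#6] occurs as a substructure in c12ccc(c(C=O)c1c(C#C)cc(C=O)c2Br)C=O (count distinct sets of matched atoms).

[CX3H1](=O)[#6] is the SMARTS for an aldehyde: an sp2 carbon with one H, double-bonded to O and single-bonded to carbon.
The molecule carries 3 separate instances of an aldehyde (-CHO) meeting every constraint; each maps to a distinct set of atoms, giving 3 matches.

3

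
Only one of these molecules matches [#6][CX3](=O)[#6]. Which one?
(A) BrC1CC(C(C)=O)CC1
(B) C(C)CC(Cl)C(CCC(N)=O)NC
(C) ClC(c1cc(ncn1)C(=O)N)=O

A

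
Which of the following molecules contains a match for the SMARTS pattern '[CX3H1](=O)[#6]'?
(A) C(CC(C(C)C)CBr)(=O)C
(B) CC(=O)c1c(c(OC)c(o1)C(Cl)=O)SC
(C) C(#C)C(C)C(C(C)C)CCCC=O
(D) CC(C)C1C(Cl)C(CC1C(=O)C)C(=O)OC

C

[CX3H1](=O)[#6] describes an sp2 carbon with one H, double-bonded to O and single-bonded to carbon (an aldehyde).
(A) has an acetyl/ketone group (-C(=O)CH3) but the carbonyl carbon has H0 (two carbon neighbours), not H1.
(B) has an acetyl/ketone group (-C(=O)CH3) but the carbonyl carbon has H0 (two carbon neighbours), not H1.
(C) contains an aldehyde (-CHO), which satisfies every atom and bond constraint.
(D) has a methyl-ester group (-C(=O)OCH3) but the carbonyl carbon has H0, not H1.
So the answer is (C).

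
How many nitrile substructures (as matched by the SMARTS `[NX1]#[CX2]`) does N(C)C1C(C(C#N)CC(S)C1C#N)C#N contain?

3

[NX1]#[CX2] is the SMARTS for a nitrile: a nitrogen triple-bonded to a two-connected carbon.
The molecule carries 3 separate instances of a nitrile (-C#N) meeting every constraint; each maps to a distinct set of atoms, giving 3 matches.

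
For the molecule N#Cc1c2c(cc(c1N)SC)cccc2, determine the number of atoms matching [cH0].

5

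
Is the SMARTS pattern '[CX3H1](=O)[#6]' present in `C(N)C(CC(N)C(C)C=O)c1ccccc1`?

The pattern [CX3H1](=O)[#6] describes an sp2 carbon with one H, double-bonded to O and single-bonded to carbon — an aldehyde.
The molecule carries an aldehyde (-CHO), whose atoms satisfy every constraint of the query, so the pattern matches.

Yes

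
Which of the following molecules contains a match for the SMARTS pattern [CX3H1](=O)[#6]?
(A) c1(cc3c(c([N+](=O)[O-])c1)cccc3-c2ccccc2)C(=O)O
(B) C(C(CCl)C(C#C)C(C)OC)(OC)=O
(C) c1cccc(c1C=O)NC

C

[CX3H1](=O)[#6] describes an sp2 carbon with one H, double-bonded to O and single-bonded to carbon (an aldehyde).
(A) has a carboxylic acid group (-C(=O)OH) but the carbonyl carbon has H0 and is bonded to O, not H1.
(B) has a methyl-ester group (-C(=O)OCH3) but the carbonyl carbon has H0, not H1.
(C) contains an aldehyde (-CHO), which satisfies every atom and bond constraint.
So the answer is (C).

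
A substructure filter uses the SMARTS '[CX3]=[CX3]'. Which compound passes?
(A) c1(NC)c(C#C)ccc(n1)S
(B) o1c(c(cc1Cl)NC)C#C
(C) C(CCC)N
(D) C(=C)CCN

D

[CX3]=[CX3] describes a non-aromatic C=C double bond between two sp2 carbons (an alkene).
(A) has an ethynyl group (-C#CH) but the C-C bond is a triple bond, not a double bond.
(B) has an ethynyl group (-C#CH) but the C-C bond is a triple bond, not a double bond.
(C) has an ethyl group (-CH2CH3) but its C-C bond is a single bond between CX4 carbons, not CX3=CX3.
(D) contains a vinyl group (-CH=CH2), which satisfies every atom and bond constraint.
So the answer is (D).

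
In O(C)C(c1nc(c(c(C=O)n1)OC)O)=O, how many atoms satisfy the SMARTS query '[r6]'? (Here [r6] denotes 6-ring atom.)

The query [r6] means: r6 matches atoms in a six-membered ring.
Check the 15 heavy atoms by environment: 2× n (aromatic, in 6-ring) → match; 4× c (aromatic, in 6-ring) → match; 4× C (acyclic) → no; 5× O (acyclic) → no.
Summing the matching environments: 2 + 4 = 6 matching atoms.

6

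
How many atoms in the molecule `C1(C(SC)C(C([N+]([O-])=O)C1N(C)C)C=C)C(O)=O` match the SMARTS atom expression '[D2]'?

2

The query [D2] means: atom with exactly two heavy-atom neighbours.
Check the 18 heavy atoms by environment: 6× C (D3) → no; 1× N (charge +1, D3) → no; 1× O (charge -1, D1) → no; 3× O (D1) → no; 1× S (D2) → match; 4× C (D1) → no; 1× C (D2) → match; 1× N (D3) → no.
Summing the matching environments: 1 + 1 = 2 matching atoms.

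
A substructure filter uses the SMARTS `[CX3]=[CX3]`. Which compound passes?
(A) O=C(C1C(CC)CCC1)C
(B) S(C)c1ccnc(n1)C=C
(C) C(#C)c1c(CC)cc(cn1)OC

B

[CX3]=[CX3] describes a non-aromatic C=C double bond between two sp2 carbons (an alkene).
(A) has an ethyl group (-CH2CH3) but its C-C bond is a single bond between CX4 carbons, not CX3=CX3.
(B) contains a vinyl group (-CH=CH2), which satisfies every atom and bond constraint.
(C) has an ethynyl group (-C#CH) but the C-C bond is a triple bond, not a double bond.
So the answer is (B).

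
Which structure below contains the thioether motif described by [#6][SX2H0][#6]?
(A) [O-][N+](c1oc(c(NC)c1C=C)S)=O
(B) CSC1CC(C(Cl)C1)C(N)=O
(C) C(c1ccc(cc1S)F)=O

B

[#6][SX2H0][#6] describes an aliphatic sulfur bridging two carbons with no H on the sulfur (a thioether).
(A) has a thiol (-SH) but the sulfur has H1, not H0 bridging two carbons.
(B) contains a methylthio ether (-SCH3), which satisfies every atom and bond constraint.
(C) has a thiol (-SH) but the sulfur has H1, not H0 bridging two carbons.
So the answer is (B).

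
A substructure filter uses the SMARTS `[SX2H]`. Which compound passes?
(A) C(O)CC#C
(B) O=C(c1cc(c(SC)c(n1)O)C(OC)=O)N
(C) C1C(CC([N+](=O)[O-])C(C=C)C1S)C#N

C

[SX2H] describes an aliphatic sulfur with two connections, one being H (a thiol).
(A) has a hydroxyl group (-OH) but it is an -OH, not an -SH.
(B) has a hydroxyl group (-OH) but it is an -OH, not an -SH.
(C) contains a thiol (-SH), which satisfies every atom and bond constraint.
So the answer is (C).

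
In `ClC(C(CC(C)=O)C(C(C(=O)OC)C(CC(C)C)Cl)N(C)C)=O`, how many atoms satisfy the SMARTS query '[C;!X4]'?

3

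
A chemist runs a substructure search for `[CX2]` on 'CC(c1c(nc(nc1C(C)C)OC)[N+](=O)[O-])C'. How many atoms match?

0

The query [CX2] means: C with X2: aliphatic carbon with exactly 2 total connections.
Check the 17 heavy atoms by environment: 2× n (aromatic, X2) → no; 4× c (aromatic, X3) → no; 7× C (X4) → no; 1× O (X2) → no; 1× N (charge +1, X3) → no; 1× O (charge -1, X1) → no; 1× O (X1) → no.
No environment satisfies the query, so 0 matching atoms.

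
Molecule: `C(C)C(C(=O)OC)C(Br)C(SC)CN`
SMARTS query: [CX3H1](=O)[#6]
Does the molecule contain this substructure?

No

The pattern [CX3H1](=O)[#6] describes an sp2 carbon with one H, double-bonded to O and single-bonded to carbon — an aldehyde.
The closest candidate here is a methyl-ester group (-C(=O)OCH3), but the carbonyl carbon has H0, not H1. No other fragment satisfies the full query, so there is no match.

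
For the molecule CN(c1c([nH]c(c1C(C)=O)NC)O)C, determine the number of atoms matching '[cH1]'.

0

Check the 14 heavy atoms by environment: 1× n (aromatic, H1) → no; 4× c (aromatic, H0) → no; 1× N (H1) → no; 4× C (H3) → no; 1× C (H0) → no; 1× O (H0) → no; 1× O (H1) → no; 1× N (H0) → no.
No environment satisfies the query, so 0 matching atoms.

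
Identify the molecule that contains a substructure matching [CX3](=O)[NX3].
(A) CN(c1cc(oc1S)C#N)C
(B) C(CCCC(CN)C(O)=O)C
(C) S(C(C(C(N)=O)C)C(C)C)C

C

[CX3](=O)[NX3] describes a carbonyl carbon bonded to a trivalent nitrogen (an amide).
(A) has a nitrile (-C#N) but the nitrile N is NX1 (triple-bonded), not NX3.
(B) has a carboxylic acid group (-C(=O)OH) but the carbonyl is bonded to O, not to an NX3 nitrogen.
(C) contains a primary amide (-C(=O)NH2), which satisfies every atom and bond constraint.
So the answer is (C).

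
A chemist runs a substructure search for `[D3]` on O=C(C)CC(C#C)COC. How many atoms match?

2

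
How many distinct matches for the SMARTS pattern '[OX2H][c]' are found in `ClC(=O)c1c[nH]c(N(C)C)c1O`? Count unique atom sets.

[OX2H][c] is the SMARTS for a phenol: a hydroxyl oxygen attached to an aromatic carbon.
Exactly one fragment in the molecule meets all constraints, giving 1 match.

1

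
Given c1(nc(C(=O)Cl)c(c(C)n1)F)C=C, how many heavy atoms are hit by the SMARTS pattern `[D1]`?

5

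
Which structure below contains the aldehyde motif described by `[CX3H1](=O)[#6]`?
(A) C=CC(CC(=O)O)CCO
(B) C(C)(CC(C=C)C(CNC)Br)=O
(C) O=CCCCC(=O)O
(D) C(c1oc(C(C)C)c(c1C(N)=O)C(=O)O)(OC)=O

C

[CX3H1](=O)[#6] describes an sp2 carbon with one H, double-bonded to O and single-bonded to carbon (an aldehyde).
(A) has a carboxylic acid group (-C(=O)OH) but the carbonyl carbon has H0 and is bonded to O, not H1.
(B) has an acetyl/ketone group (-C(=O)CH3) but the carbonyl carbon has H0 (two carbon neighbours), not H1.
(C) contains an aldehyde (-CHO), which satisfies every atom and bond constraint.
(D) has a methyl-ester group (-C(=O)OCH3) but the carbonyl carbon has H0, not H1.
So the answer is (C).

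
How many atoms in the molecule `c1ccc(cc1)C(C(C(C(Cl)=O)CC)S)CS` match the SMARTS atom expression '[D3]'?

5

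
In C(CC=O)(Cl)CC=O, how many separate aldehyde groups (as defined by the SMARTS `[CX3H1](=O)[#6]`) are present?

[CX3H1](=O)[#6] is the SMARTS for an aldehyde: an sp2 carbon with one H, double-bonded to O and single-bonded to carbon.
The molecule carries 2 separate instances of an aldehyde (-CHO) meeting every constraint; each maps to a distinct set of atoms, giving 2 matches.

2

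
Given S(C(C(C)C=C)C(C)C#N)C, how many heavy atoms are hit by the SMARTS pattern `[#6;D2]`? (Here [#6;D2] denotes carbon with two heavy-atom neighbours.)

2

The query [#6;D2] means: any carbon bonded to exactly two heavy atoms.
Check the 11 heavy atoms by environment: 4× C (D1) → no; 3× C (D3) → no; 2× C (D2) → match; 1× S (D2) → no; 1× N (D1) → no.
That gives 2 matching atoms.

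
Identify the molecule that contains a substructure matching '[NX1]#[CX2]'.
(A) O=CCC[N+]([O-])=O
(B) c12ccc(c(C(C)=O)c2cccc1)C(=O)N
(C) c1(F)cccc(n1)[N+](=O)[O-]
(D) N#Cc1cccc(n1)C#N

[NX1]#[CX2] describes a nitrogen triple-bonded to a two-connected carbon (a nitrile).
(A) has a nitro group (-[N+](=O)[O-]) but there is no C#N triple bond.
(B) has a primary amide (-C(=O)NH2) but the nitrogen is NX3, not NX1.
(C) has a nitro group (-[N+](=O)[O-]) but there is no C#N triple bond.
(D) contains a nitrile (-C#N), which satisfies every atom and bond constraint.
So the answer is (D).

D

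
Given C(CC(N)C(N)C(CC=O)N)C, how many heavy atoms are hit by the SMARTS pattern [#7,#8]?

4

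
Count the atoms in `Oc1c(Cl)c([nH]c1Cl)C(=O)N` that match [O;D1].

Check the 11 heavy atoms by environment: 1× n (aromatic, D2) → no; 4× c (aromatic, D3) → no; 2× Cl (D1) → no; 1× C (D3) → no; 2× O (D1) → match; 1× N (D1) → no.
That gives 2 matching atoms.

2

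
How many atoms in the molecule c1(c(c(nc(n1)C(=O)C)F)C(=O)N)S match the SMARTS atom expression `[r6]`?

6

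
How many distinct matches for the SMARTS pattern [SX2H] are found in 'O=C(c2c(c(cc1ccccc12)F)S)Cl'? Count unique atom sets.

1

[SX2H] is the SMARTS for a thiol: an aliphatic sulfur with two connections, one being H.
Exactly one fragment in the molecule meets all constraints, giving 1 match.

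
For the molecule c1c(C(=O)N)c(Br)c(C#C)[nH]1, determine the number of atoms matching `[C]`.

Check the 11 heavy atoms by environment: 1× n (aromatic) → no; 4× c (aromatic) → no; 3× C → match; 1× O → no; 1× N → no; 1× Br → no.
That gives 3 matching atoms.

3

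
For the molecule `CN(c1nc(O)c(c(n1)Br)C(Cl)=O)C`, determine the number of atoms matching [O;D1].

2

Check the 14 heavy atoms by environment: 2× n (aromatic, D2) → no; 4× c (aromatic, D3) → no; 2× O (D1) → match; 1× C (D3) → no; 1× Cl (D1) → no; 1× Br (D1) → no; 1× N (D3) → no; 2× C (D1) → no.
That gives 2 matching atoms.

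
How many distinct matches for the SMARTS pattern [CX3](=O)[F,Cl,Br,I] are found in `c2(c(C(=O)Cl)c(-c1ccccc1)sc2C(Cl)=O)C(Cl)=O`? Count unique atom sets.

3

[CX3](=O)[F,Cl,Br,I] is the SMARTS for an acyl halide: a carbonyl carbon bonded to a halogen.
The molecule carries 3 separate instances of an acyl chloride (-C(=O)Cl) meeting every constraint; each maps to a distinct set of atoms, giving 3 matches.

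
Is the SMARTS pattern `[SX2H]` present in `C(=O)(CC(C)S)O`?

Yes

The pattern [SX2H] describes an aliphatic sulfur with two connections, one being H — a thiol.
The molecule carries a thiol (-SH), whose atoms satisfy every constraint of the query, so the pattern matches.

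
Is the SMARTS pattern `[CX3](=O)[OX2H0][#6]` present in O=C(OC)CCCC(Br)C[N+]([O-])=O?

Yes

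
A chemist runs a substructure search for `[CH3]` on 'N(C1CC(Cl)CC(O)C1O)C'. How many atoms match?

The query [CH3] means: aliphatic carbon with exactly three hydrogens.
Check the 11 heavy atoms by environment: 4× C (H1) → no; 2× C (H2) → no; 2× O (H1) → no; 1× Cl (H0) → no; 1× N (H1) → no; 1× C (H3) → match.
That gives 1 matching atom.

1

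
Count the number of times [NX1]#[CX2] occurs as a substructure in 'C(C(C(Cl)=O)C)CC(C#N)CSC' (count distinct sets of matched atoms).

1

[NX1]#[CX2] is the SMARTS for a nitrile: a nitrogen triple-bonded to a two-connected carbon.
Exactly one fragment in the molecule meets all constraints, giving 1 match.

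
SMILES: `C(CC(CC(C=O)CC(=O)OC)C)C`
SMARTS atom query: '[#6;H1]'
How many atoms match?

3

The query [#6;H1] means: any carbon bearing exactly one hydrogen.
Check the 14 heavy atoms by environment: 4× C (H2) → no; 3× C (H1) → match; 3× C (H3) → no; 3× O (H0) → no; 1× C (H0) → no.
That gives 3 matching atoms.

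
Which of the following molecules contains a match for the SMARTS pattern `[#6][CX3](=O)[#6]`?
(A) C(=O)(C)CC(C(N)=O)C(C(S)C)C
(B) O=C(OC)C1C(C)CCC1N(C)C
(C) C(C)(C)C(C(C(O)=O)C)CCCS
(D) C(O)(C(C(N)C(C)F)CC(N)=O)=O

[#6][CX3](=O)[#6] describes a carbonyl carbon (no H) flanked by two carbons (a ketone).
(A) contains an acetyl/ketone group (-C(=O)CH3), which satisfies every atom and bond constraint.
(B) has a methyl-ester group (-C(=O)OCH3) but one neighbour of the carbonyl carbon is O, not C.
(C) has a carboxylic acid group (-C(=O)OH) but one neighbour of the carbonyl carbon is O, not C.
(D) has a carboxylic acid group (-C(=O)OH) but one neighbour of the carbonyl carbon is O, not C.
So the answer is (A).

A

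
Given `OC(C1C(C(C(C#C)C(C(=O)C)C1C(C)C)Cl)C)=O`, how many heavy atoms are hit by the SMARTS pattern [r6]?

Check the 19 heavy atoms by environment: 6× C (in 6-ring) → match; 9× C (acyclic) → no; 3× O (acyclic) → no; 1× Cl (acyclic) → no.
That gives 6 matching atoms.

6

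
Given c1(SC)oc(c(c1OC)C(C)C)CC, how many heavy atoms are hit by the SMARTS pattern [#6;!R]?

7

The query [#6;!R] means: carbon not in any ring.
Check the 14 heavy atoms by environment: 1× o (aromatic, in 5-ring) → no; 4× c (aromatic, in 5-ring) → no; 7× C (acyclic) → match; 1× S (acyclic) → no; 1× O (acyclic) → no.
That gives 7 matching atoms.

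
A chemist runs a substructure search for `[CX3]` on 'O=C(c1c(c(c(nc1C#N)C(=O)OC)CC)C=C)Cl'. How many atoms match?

4

The query [CX3] means: C with X3: aliphatic carbon with exactly 3 total connections.
Check the 19 heavy atoms by environment: 1× n (aromatic, X2) → no; 5× c (aromatic, X3) → no; 1× C (X2) → no; 1× N (X1) → no; 4× C (X3) → match; 2× O (X1) → no; 1× O (X2) → no; 3× C (X4) → no; 1× Cl (X1) → no.
That gives 4 matching atoms.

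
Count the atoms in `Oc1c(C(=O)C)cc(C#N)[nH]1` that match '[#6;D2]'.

The query [#6;D2] means: any carbon bonded to exactly two heavy atoms.
Check the 11 heavy atoms by environment: 1× n (aromatic, D2) → no; 3× c (aromatic, D3) → no; 1× c (aromatic, D2) → match; 1× C (D3) → no; 2× O (D1) → no; 1× C (D1) → no; 1× C (D2) → match; 1× N (D1) → no.
Summing the matching environments: 1 + 1 = 2 matching atoms.

2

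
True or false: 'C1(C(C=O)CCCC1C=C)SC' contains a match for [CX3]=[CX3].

The pattern [CX3]=[CX3] describes a non-aromatic C=C double bond between two sp2 carbons — an alkene.
The molecule carries a vinyl group (-CH=CH2), whose atoms satisfy every constraint of the query, so the pattern matches.

True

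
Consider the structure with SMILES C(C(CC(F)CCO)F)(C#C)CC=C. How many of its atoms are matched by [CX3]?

The query [CX3] means: C with X3: aliphatic carbon with exactly 3 total connections.
Check the 14 heavy atoms by environment: 7× C (X4) → no; 1× O (X2) → no; 2× F (X1) → no; 2× C (X2) → no; 2× C (X3) → match.
That gives 2 matching atoms.

2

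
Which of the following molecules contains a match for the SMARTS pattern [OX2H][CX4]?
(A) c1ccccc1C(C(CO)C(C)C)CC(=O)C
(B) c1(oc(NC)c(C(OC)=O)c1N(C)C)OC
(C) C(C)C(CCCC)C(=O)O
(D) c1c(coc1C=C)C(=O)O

A

[OX2H][CX4] describes a hydroxyl oxygen bound to an sp3 (X4) carbon (an aliphatic alcohol).
(A) contains a hydroxyl group (-OH), which satisfies every atom and bond constraint.
(B) has a methoxy ether (-OCH3) but the oxygen has H0 (ether), not H1.
(C) has a carboxylic acid group (-C(=O)OH) but the -OH is on a CX3 carbonyl carbon, not a CX4 carbon.
(D) has a carboxylic acid group (-C(=O)OH) but the -OH is on a CX3 carbonyl carbon, not a CX4 carbon.
So the answer is (A).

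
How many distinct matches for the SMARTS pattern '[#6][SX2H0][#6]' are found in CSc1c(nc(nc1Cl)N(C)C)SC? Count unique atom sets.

[#6][SX2H0][#6] is the SMARTS for a thioether: an aliphatic sulfur bridging two carbons with no H on the sulfur.
The molecule carries 2 separate instances of a methylthio ether (-SCH3) meeting every constraint; each maps to a distinct set of atoms, giving 2 matches.

2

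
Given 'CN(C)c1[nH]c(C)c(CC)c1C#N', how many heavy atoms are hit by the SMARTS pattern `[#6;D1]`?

The query [#6;D1] means: carbon bonded to exactly one heavy atom.
Check the 13 heavy atoms by environment: 1× n (aromatic, D2) → no; 4× c (aromatic, D3) → no; 2× C (D2) → no; 4× C (D1) → match; 1× N (D1) → no; 1× N (D3) → no.
That gives 4 matching atoms.

4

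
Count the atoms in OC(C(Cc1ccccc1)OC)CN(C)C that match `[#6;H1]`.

The query [#6;H1] means: any carbon bearing exactly one hydrogen.
Check the 16 heavy atoms by environment: 2× C (H2) → no; 2× C (H1) → match; 1× O (H0) → no; 3× C (H3) → no; 1× c (aromatic, H0) → no; 5× c (aromatic, H1) → match; 1× O (H1) → no; 1× N (H0) → no.
Summing the matching environments: 2 + 5 = 7 matching atoms.

7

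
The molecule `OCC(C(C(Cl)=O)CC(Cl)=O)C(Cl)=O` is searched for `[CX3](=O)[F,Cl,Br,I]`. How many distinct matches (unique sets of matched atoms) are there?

3

[CX3](=O)[F,Cl,Br,I] is the SMARTS for an acyl halide: a carbonyl carbon bonded to a halogen.
The molecule carries 3 separate instances of an acyl chloride (-C(=O)Cl) meeting every constraint; each maps to a distinct set of atoms, giving 3 matches.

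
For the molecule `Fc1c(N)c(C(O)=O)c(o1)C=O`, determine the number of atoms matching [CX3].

2

Check the 12 heavy atoms by environment: 1× o (aromatic, X2) → no; 4× c (aromatic, X3) → no; 1× N (X3) → no; 2× C (X3) → match; 2× O (X1) → no; 1× O (X2) → no; 1× F (X1) → no.
That gives 2 matching atoms.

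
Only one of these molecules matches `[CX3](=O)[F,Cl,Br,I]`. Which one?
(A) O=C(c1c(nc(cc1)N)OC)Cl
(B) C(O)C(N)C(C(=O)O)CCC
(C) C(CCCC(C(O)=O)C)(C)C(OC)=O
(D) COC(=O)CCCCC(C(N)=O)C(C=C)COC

[CX3](=O)[F,Cl,Br,I] describes a carbonyl carbon bonded to a halogen (an acyl halide).
(A) contains an acyl chloride (-C(=O)Cl), which satisfies every atom and bond constraint.
(B) has a carboxylic acid group (-C(=O)OH) but the carbonyl is bonded to -OH, not to a halogen.
(C) has a methyl-ester group (-C(=O)OCH3) but the carbonyl is bonded to -O-C, not to a halogen.
(D) has a methyl-ester group (-C(=O)OCH3) but the carbonyl is bonded to -O-C, not to a halogen.
So the answer is (A).

A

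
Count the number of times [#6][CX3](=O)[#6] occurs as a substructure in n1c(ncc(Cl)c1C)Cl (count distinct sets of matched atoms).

[#6][CX3](=O)[#6] is the SMARTS for a ketone: a carbonyl carbon (no H) flanked by two carbons.
No fragment in the molecule satisfies every constraint, giving 0 matches.

0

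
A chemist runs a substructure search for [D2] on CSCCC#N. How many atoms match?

4

The query [D2] means: atom with exactly two heavy-atom neighbours.
Check the 6 heavy atoms by environment: 3× C (D2) → match; 1× N (D1) → no; 1× S (D2) → match; 1× C (D1) → no.
Summing the matching environments: 3 + 1 = 4 matching atoms.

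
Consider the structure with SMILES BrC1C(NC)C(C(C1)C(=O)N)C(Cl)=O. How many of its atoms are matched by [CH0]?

Check the 14 heavy atoms by environment: 4× C (H1) → no; 1× C (H2) → no; 1× Br (H0) → no; 1× N (H1) → no; 1× C (H3) → no; 2× C (H0) → match; 2× O (H0) → no; 1× N (H2) → no; 1× Cl (H0) → no.
That gives 2 matching atoms.

2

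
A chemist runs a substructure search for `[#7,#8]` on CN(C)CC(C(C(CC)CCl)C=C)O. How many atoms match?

The query [#7,#8] means: nitrogen or oxygen (comma = OR).
Check the 14 heavy atoms by environment: 11× C → no; 1× Cl → no; 1× N → match; 1× O → match.
Summing the matching environments: 1 + 1 = 2 matching atoms.

2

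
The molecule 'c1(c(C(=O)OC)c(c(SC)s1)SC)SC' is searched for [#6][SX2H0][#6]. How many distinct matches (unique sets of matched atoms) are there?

[#6][SX2H0][#6] is the SMARTS for a thioether: an aliphatic sulfur bridging two carbons with no H on the sulfur.
The molecule carries 3 separate instances of a methylthio ether (-SCH3) meeting every constraint; each maps to a distinct set of atoms, giving 3 matches.

3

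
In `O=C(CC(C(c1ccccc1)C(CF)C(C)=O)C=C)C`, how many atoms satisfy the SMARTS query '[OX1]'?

2

The query [OX1] means: aliphatic oxygen with one total connection — typically a carbonyl =O or an oxide.
Check the 20 heavy atoms by environment: 7× C (X4) → no; 1× F (X1) → no; 4× C (X3) → no; 2× O (X1) → match; 6× c (aromatic, X3) → no.
That gives 2 matching atoms.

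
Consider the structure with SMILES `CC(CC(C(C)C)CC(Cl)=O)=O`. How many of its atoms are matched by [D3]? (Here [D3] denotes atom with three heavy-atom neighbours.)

4

The query [D3] means: atom with exactly three heavy-atom neighbours.
Check the 12 heavy atoms by environment: 2× C (D2) → no; 4× C (D3) → match; 2× O (D1) → no; 1× Cl (D1) → no; 3× C (D1) → no.
That gives 4 matching atoms.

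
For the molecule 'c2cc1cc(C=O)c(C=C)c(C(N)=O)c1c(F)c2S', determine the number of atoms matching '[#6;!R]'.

4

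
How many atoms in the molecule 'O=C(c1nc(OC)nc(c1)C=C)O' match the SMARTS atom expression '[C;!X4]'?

3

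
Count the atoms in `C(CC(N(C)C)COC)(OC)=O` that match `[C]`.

The query [C] means: uppercase C matches aliphatic (non-aromatic) carbon only.
Check the 12 heavy atoms by environment: 8× C → match; 1× N → no; 3× O → no.
That gives 8 matching atoms.

8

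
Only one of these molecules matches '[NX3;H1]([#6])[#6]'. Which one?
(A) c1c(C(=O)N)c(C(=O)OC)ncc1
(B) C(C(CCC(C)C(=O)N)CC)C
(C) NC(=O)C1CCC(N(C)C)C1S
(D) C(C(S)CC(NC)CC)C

[NX3;H1]([#6])[#6] describes a trivalent nitrogen with one H, bonded to two carbons (a secondary amine).
(A) has a primary amide (-C(=O)NH2) but the -C(=O)NH2 nitrogen has H2, not H1.
(B) has a primary amide (-C(=O)NH2) but the -C(=O)NH2 nitrogen has H2, not H1.
(C) has a primary amide (-C(=O)NH2) but the -C(=O)NH2 nitrogen has H2, not H1.
(D) contains an N-methylamino group (-NHCH3), which satisfies every atom and bond constraint.
So the answer is (D).

D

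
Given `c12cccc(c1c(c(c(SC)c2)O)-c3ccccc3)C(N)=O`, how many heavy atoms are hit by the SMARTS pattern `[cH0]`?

7

The query [cH0] means: aromatic carbon with no attached hydrogen (substituted or ring-fusion).
Check the 22 heavy atoms by environment: 7× c (aromatic, H0) → match; 9× c (aromatic, H1) → no; 1× S (H0) → no; 1× C (H3) → no; 1× O (H1) → no; 1× C (H0) → no; 1× O (H0) → no; 1× N (H2) → no.
That gives 7 matching atoms.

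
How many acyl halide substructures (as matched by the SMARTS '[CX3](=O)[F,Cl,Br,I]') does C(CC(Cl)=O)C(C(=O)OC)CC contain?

1

[CX3](=O)[F,Cl,Br,I] is the SMARTS for an acyl halide: a carbonyl carbon bonded to a halogen.
Exactly one fragment in the molecule meets all constraints, giving 1 match.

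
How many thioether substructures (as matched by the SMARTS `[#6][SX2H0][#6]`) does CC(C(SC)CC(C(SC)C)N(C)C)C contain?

2

[#6][SX2H0][#6] is the SMARTS for a thioether: an aliphatic sulfur bridging two carbons with no H on the sulfur.
The molecule carries 2 separate instances of a methylthio ether (-SCH3) meeting every constraint; each maps to a distinct set of atoms, giving 2 matches.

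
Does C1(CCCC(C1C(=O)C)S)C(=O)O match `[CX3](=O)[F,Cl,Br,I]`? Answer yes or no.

No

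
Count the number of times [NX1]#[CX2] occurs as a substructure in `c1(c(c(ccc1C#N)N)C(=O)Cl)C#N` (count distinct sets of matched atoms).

[NX1]#[CX2] is the SMARTS for a nitrile: a nitrogen triple-bonded to a two-connected carbon.
The molecule carries 2 separate instances of a nitrile (-C#N) meeting every constraint; each maps to a distinct set of atoms, giving 2 matches.

2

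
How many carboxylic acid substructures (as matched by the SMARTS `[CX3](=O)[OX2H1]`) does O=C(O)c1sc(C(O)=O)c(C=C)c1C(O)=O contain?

3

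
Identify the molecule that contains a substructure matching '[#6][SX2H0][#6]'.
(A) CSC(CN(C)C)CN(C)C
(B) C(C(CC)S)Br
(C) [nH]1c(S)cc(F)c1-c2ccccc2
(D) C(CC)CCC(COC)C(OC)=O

A

[#6][SX2H0][#6] describes an aliphatic sulfur bridging two carbons with no H on the sulfur (a thioether).
(A) contains a methylthio ether (-SCH3), which satisfies every atom and bond constraint.
(B) has a thiol (-SH) but the sulfur has H1, not H0 bridging two carbons.
(C) has a thiol (-SH) but the sulfur has H1, not H0 bridging two carbons.
(D) has a methoxy ether (-OCH3) but the bridging atom is O, not S.
So the answer is (A).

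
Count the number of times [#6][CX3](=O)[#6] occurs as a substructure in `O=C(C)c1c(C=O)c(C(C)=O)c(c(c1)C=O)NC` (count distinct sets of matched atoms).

[#6][CX3](=O)[#6] is the SMARTS for a ketone: a carbonyl carbon (no H) flanked by two carbons.
The molecule carries 2 separate instances of an acetyl/ketone group (-C(=O)CH3) meeting every constraint; each maps to a distinct set of atoms, giving 2 matches.

2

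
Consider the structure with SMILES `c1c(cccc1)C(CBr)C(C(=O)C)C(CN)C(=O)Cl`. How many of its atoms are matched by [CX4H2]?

Check the 19 heavy atoms by environment: 2× C (H2, X4) → match; 3× C (H1, X4) → no; 2× C (H0, X3) → no; 2× O (H0, X1) → no; 1× Cl (H0, X1) → no; 1× c (aromatic, H0, X3) → no; 5× c (aromatic, H1, X3) → no; 1× C (H3, X4) → no; 1× N (H2, X3) → no; 1× Br (H0, X1) → no.
That gives 2 matching atoms.

2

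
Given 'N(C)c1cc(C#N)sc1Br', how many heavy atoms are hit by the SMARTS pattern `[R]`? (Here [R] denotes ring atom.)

The query [R] means: R matches any atom that is part of a ring.
Check the 10 heavy atoms by environment: 1× s (aromatic, in 5-ring) → match; 4× c (aromatic, in 5-ring) → match; 2× N (acyclic) → no; 2× C (acyclic) → no; 1× Br (acyclic) → no.
Summing the matching environments: 1 + 4 = 5 matching atoms.

5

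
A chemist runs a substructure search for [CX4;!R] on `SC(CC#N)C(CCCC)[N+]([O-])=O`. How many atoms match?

7

The query [CX4;!R] means: aliphatic carbon with four total connections, not in a ring.
Check the 13 heavy atoms by environment: 7× C (X4, acyclic) → match; 1× S (X2, acyclic) → no; 1× C (X2, acyclic) → no; 1× N (X1, acyclic) → no; 1× N (charge +1, X3, acyclic) → no; 1× O (charge -1, X1, acyclic) → no; 1× O (X1, acyclic) → no.
That gives 7 matching atoms.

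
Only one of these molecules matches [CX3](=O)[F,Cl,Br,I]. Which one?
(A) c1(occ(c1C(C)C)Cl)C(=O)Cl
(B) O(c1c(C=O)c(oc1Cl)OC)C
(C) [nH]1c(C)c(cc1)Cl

[CX3](=O)[F,Cl,Br,I] describes a carbonyl carbon bonded to a halogen (an acyl halide).
(A) contains an acyl chloride (-C(=O)Cl), which satisfies every atom and bond constraint.
(B) has a chloro substituent but the Cl is not on a carbonyl carbon.
(C) has a chloro substituent but the Cl is not on a carbonyl carbon.
So the answer is (A).

A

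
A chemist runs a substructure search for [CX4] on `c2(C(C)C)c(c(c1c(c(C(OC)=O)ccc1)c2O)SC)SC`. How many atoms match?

6

Check the 22 heavy atoms by environment: 10× c (aromatic, X3) → no; 2× S (X2) → no; 6× C (X4) → match; 1× C (X3) → no; 1× O (X1) → no; 2× O (X2) → no.
That gives 6 matching atoms.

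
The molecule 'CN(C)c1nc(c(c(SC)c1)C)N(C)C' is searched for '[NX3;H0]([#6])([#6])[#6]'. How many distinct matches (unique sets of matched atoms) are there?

[NX3;H0]([#6])([#6])[#6] is the SMARTS for a tertiary amine: a trivalent nitrogen with no H, bonded to three carbons.
The molecule carries 2 separate instances of a dimethylamino group (-N(CH3)2) meeting every constraint; each maps to a distinct set of atoms, giving 2 matches.

2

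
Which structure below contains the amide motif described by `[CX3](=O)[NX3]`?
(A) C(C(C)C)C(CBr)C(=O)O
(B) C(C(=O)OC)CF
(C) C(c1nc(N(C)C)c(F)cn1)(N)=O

C

[CX3](=O)[NX3] describes a carbonyl carbon bonded to a trivalent nitrogen (an amide).
(A) has a carboxylic acid group (-C(=O)OH) but the carbonyl is bonded to O, not to an NX3 nitrogen.
(B) has a methyl-ester group (-C(=O)OCH3) but the carbonyl is bonded to O, not to an NX3 nitrogen.
(C) contains a primary amide (-C(=O)NH2), which satisfies every atom and bond constraint.
So the answer is (C).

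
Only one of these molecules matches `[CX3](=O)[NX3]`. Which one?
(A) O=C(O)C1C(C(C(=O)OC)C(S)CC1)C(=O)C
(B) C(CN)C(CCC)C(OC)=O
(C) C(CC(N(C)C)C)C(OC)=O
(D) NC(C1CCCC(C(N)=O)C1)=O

[CX3](=O)[NX3] describes a carbonyl carbon bonded to a trivalent nitrogen (an amide).
(A) has a methyl-ester group (-C(=O)OCH3) but the carbonyl is bonded to O, not to an NX3 nitrogen.
(B) has a methyl-ester group (-C(=O)OCH3) but the carbonyl is bonded to O, not to an NX3 nitrogen.
(C) has a methyl-ester group (-C(=O)OCH3) but the carbonyl is bonded to O, not to an NX3 nitrogen.
(D) contains a primary amide (-C(=O)NH2), which satisfies every atom and bond constraint.
So the answer is (D).

D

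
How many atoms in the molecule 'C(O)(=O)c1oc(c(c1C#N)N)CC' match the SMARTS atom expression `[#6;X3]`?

The query [#6;X3] means: any carbon (aromatic or not) with three total connections.
Check the 13 heavy atoms by environment: 1× o (aromatic, X2) → no; 4× c (aromatic, X3) → match; 1× C (X3) → match; 1× O (X1) → no; 1× O (X2) → no; 2× C (X4) → no; 1× N (X3) → no; 1× C (X2) → no; 1× N (X1) → no.
Summing the matching environments: 4 + 1 = 5 matching atoms.

5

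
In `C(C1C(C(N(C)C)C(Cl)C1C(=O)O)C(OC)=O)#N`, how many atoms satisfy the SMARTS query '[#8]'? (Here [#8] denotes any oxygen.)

The query [#8] means: #8 matches any oxygen atom.
Check the 18 heavy atoms by environment: 11× C → no; 4× O → match; 2× N → no; 1× Cl → no.
That gives 4 matching atoms.

4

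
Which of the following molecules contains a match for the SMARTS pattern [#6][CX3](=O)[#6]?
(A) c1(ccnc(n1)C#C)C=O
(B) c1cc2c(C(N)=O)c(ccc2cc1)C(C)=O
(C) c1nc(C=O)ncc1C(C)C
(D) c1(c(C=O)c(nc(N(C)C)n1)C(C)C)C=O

B

[#6][CX3](=O)[#6] describes a carbonyl carbon (no H) flanked by two carbons (a ketone).
(A) has an aldehyde (-CHO) but the carbonyl carbon has H1, so it is not flanked by two carbons.
(B) contains an acetyl/ketone group (-C(=O)CH3), which satisfies every atom and bond constraint.
(C) has an aldehyde (-CHO) but the carbonyl carbon has H1, so it is not flanked by two carbons.
(D) has an aldehyde (-CHO) but the carbonyl carbon has H1, so it is not flanked by two carbons.
So the answer is (B).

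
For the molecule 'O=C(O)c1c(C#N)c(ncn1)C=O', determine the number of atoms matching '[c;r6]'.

The query [c;r6] means: aromatic carbon that belongs to a six-membered ring.
Check the 13 heavy atoms by environment: 2× n (aromatic, in 6-ring) → no; 4× c (aromatic, in 6-ring) → match; 3× C (acyclic) → no; 1× N (acyclic) → no; 3× O (acyclic) → no.
That gives 4 matching atoms.

4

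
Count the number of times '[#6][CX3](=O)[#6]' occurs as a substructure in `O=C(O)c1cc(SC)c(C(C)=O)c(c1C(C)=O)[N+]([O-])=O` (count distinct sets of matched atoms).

[#6][CX3](=O)[#6] is the SMARTS for a ketone: a carbonyl carbon (no H) flanked by two carbons.
The molecule carries 2 separate instances of an acetyl/ketone group (-C(=O)CH3) meeting every constraint; each maps to a distinct set of atoms, giving 2 matches.

2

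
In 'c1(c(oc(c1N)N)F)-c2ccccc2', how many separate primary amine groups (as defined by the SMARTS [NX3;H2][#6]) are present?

2

[NX3;H2][#6] is the SMARTS for a primary amine: a trivalent nitrogen with two H attached to carbon.
The molecule carries 2 separate instances of a primary amino group (-NH2) meeting every constraint; each maps to a distinct set of atoms, giving 2 matches.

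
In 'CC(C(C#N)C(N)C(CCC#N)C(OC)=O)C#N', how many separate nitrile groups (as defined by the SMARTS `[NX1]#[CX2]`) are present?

[NX1]#[CX2] is the SMARTS for a nitrile: a nitrogen triple-bonded to a two-connected carbon.
The molecule carries 3 separate instances of a nitrile (-C#N) meeting every constraint; each maps to a distinct set of atoms, giving 3 matches.

3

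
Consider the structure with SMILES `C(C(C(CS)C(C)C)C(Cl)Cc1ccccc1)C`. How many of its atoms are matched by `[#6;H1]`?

Check the 18 heavy atoms by environment: 3× C (H2) → no; 4× C (H1) → match; 1× c (aromatic, H0) → no; 5× c (aromatic, H1) → match; 1× Cl (H0) → no; 1× S (H1) → no; 3× C (H3) → no.
Summing the matching environments: 4 + 5 = 9 matching atoms.

9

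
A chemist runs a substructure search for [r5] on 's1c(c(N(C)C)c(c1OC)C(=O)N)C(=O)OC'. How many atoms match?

5

The query [r5] means: r5 matches atoms in a five-membered ring.
Check the 17 heavy atoms by environment: 1× s (aromatic, in 5-ring) → match; 4× c (aromatic, in 5-ring) → match; 6× C (acyclic) → no; 4× O (acyclic) → no; 2× N (acyclic) → no.
Summing the matching environments: 1 + 4 = 5 matching atoms.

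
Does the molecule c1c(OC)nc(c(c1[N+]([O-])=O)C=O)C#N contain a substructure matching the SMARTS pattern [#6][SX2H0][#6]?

No

The pattern [#6][SX2H0][#6] describes an aliphatic sulfur bridging two carbons with no H on the sulfur — a thioether.
The closest candidate here is a methoxy ether (-OCH3), but the bridging atom is O, not S. No other fragment satisfies the full query, so there is no match.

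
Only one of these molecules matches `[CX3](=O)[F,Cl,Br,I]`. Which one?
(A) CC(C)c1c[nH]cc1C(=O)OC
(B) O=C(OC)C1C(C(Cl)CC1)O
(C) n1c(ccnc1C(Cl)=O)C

C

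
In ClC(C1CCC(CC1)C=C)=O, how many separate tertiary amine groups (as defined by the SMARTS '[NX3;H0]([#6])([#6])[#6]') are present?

0

[NX3;H0]([#6])([#6])[#6] is the SMARTS for a tertiary amine: a trivalent nitrogen with no H, bonded to three carbons.
No fragment in the molecule satisfies every constraint, giving 0 matches.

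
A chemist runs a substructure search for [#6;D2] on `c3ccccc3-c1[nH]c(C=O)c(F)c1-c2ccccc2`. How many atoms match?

11

Check the 20 heavy atoms by environment: 1× n (aromatic, D2) → no; 6× c (aromatic, D3) → no; 1× C (D2) → match; 1× O (D1) → no; 10× c (aromatic, D2) → match; 1× F (D1) → no.
Summing the matching environments: 1 + 10 = 11 matching atoms.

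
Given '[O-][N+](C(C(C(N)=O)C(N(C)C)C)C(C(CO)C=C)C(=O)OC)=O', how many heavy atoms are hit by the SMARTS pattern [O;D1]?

5

Check the 23 heavy atoms by environment: 5× C (D1) → no; 7× C (D3) → no; 2× C (D2) → no; 4× O (D1) → match; 1× N (D1) → no; 1× N (D3) → no; 1× O (D2) → no; 1× N (charge +1, D3) → no; 1× O (charge -1, D1) → match.
Summing the matching environments: 4 + 1 = 5 matching atoms.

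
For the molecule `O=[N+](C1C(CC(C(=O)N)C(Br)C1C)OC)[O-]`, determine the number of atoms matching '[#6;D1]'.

Check the 16 heavy atoms by environment: 1× C (D2) → no; 6× C (D3) → no; 1× N (charge +1, D3) → no; 1× O (charge -1, D1) → no; 2× O (D1) → no; 2× C (D1) → match; 1× Br (D1) → no; 1× N (D1) → no; 1× O (D2) → no.
That gives 2 matching atoms.

2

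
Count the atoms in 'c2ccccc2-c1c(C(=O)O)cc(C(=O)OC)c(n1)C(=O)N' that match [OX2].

2

Check the 22 heavy atoms by environment: 1× n (aromatic, X2) → no; 11× c (aromatic, X3) → no; 3× C (X3) → no; 3× O (X1) → no; 2× O (X2) → match; 1× N (X3) → no; 1× C (X4) → no.
That gives 2 matching atoms.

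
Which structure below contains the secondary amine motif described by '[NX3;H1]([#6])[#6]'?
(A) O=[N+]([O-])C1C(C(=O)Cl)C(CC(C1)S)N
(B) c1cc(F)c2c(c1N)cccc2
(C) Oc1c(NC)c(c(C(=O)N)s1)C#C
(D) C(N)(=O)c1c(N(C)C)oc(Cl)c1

[NX3;H1]([#6])[#6] describes a trivalent nitrogen with one H, bonded to two carbons (a secondary amine).
(A) has a primary amino group (-NH2) but the nitrogen has H2 and only one carbon neighbour.
(B) has a primary amino group (-NH2) but the nitrogen has H2 and only one carbon neighbour.
(C) contains an N-methylamino group (-NHCH3), which satisfies every atom and bond constraint.
(D) has a primary amide (-C(=O)NH2) but the -C(=O)NH2 nitrogen has H2, not H1.
So the answer is (C).

C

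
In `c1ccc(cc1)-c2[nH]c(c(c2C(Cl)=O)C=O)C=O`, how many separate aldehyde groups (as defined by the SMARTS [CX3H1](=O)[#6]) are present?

[CX3H1](=O)[#6] is the SMARTS for an aldehyde: an sp2 carbon with one H, double-bonded to O and single-bonded to carbon.
The molecule carries 2 separate instances of an aldehyde (-CHO) meeting every constraint; each maps to a distinct set of atoms, giving 2 matches.

2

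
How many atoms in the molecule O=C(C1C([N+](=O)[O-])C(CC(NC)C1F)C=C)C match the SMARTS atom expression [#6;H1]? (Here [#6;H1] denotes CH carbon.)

6

The query [#6;H1] means: any carbon bearing exactly one hydrogen.
Check the 17 heavy atoms by environment: 2× C (H2) → no; 6× C (H1) → match; 1× F (H0) → no; 1× C (H0) → no; 2× O (H0) → no; 2× C (H3) → no; 1× N (charge +1, H0) → no; 1× O (charge -1, H0) → no; 1× N (H1) → no.
That gives 6 matching atoms.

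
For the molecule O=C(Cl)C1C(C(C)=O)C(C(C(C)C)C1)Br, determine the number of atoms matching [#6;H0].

The query [#6;H0] means: any carbon with no attached hydrogen.
Check the 15 heavy atoms by environment: 5× C (H1) → no; 1× C (H2) → no; 2× C (H0) → match; 2× O (H0) → no; 1× Cl (H0) → no; 3× C (H3) → no; 1× Br (H0) → no.
That gives 2 matching atoms.

2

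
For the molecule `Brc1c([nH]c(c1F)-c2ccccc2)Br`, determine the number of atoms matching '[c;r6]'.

6

The query [c;r6] means: aromatic carbon that belongs to a six-membered ring.
Check the 14 heavy atoms by environment: 1× n (aromatic, in 5-ring) → no; 4× c (aromatic, in 5-ring) → no; 1× F (acyclic) → no; 6× c (aromatic, in 6-ring) → match; 2× Br (acyclic) → no.
That gives 6 matching atoms.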